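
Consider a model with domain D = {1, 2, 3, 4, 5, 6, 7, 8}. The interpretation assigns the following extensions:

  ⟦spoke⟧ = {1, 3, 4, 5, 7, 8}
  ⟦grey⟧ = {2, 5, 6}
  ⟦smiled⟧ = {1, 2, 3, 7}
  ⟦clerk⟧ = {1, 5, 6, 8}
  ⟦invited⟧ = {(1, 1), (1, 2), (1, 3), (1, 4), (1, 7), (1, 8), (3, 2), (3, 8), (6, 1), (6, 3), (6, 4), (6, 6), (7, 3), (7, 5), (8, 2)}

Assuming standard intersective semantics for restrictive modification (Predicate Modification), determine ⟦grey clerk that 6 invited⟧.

{6}

⟦that 6 invited⟧ = {x : ⟨6, x⟩ ∈ ⟦invited⟧} = {1, 3, 4, 6}
⟦clerk⟧ = {1, 5, 6, 8}
… ∩ ⟦that 6 invited⟧ = {1, 5, 6, 8} ∩ {1, 3, 4, 6} = {1, 6}
… ∩ ⟦grey⟧ = {1, 6} ∩ {2, 5, 6} = {6}
So ⟦grey clerk that 6 invited⟧ = {6}.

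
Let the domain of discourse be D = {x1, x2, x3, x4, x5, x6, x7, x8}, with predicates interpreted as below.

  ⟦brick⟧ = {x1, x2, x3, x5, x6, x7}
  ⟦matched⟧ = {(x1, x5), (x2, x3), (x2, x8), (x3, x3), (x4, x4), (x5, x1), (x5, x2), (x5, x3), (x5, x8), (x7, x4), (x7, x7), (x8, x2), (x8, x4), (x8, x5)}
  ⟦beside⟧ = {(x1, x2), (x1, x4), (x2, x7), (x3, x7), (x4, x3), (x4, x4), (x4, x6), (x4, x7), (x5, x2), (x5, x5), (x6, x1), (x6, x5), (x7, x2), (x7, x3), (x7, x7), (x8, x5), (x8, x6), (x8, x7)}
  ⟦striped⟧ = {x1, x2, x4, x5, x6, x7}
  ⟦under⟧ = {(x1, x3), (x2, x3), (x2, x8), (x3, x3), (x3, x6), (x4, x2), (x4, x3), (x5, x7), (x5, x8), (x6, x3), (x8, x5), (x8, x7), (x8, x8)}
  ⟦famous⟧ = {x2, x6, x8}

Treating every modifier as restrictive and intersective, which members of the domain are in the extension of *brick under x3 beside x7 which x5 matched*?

⟦under x3⟧ = {x : ⟨x, x3⟩ ∈ ⟦under⟧} = {x1, x2, x3, x4, x6}
⟦beside x7⟧ = {x : ⟨x, x7⟩ ∈ ⟦beside⟧} = {x2, x3, x4, x7, x8}
⟦which x5 matched⟧ = {x : ⟨x5, x⟩ ∈ ⟦matched⟧} = {x1, x2, x3, x8}
⟦brick⟧ = {x1, x2, x3, x5, x6, x7}
… ∩ ⟦under x3⟧ = {x1, x2, x3, x5, x6, x7} ∩ {x1, x2, x3, x4, x6} = {x1, x2, x3, x6}
… ∩ ⟦beside x7⟧ = {x1, x2, x3, x6} ∩ {x2, x3, x4, x7, x8} = {x2, x3}
… ∩ ⟦which x5 matched⟧ = {x2, x3} ∩ {x1, x2, x3, x8} = {x2, x3}
So ⟦brick under x3 beside x7 which x5 matched⟧ = {x2, x3}.

{x2, x3}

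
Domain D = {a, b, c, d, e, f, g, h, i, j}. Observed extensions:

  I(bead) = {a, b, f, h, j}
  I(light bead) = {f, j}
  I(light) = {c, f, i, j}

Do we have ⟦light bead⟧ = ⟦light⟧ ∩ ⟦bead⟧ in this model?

⟦light⟧ ∩ ⟦bead⟧ = {c, f, i, j} ∩ {a, b, f, h, j} = {f, j}
Observed ⟦light bead⟧ = {f, j}.
These coincide, so the modifier is intersective here.

yes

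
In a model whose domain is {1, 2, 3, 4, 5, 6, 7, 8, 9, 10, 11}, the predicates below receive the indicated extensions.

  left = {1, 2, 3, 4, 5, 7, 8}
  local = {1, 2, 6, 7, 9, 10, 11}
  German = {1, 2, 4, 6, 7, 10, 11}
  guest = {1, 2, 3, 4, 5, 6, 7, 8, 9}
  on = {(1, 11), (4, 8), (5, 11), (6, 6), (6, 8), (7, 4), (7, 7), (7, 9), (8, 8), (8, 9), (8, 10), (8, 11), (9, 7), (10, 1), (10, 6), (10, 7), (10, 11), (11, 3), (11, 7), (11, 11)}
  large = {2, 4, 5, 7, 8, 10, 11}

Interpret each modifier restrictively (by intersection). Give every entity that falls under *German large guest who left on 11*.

⟦who left⟧ = ⟦left⟧ = {1, 2, 3, 4, 5, 7, 8}
⟦on 11⟧ = {x : ⟨x, 11⟩ ∈ ⟦on⟧} = {1, 5, 8, 10, 11}
⟦guest⟧ = {1, 2, 3, 4, 5, 6, 7, 8, 9}
… ∩ ⟦who left⟧ = {1, 2, 3, 4, 5, 6, 7, 8, 9} ∩ {1, 2, 3, 4, 5, 7, 8} = {1, 2, 3, 4, 5, 7, 8}
… ∩ ⟦on 11⟧ = {1, 2, 3, 4, 5, 7, 8} ∩ {1, 5, 8, 10, 11} = {1, 5, 8}
… ∩ ⟦German⟧ = {1, 5, 8} ∩ {1, 2, 4, 6, 7, 10, 11} = {1}
… ∩ ⟦large⟧ = {1} ∩ {2, 4, 5, 7, 8, 10, 11} = ∅
So ⟦German large guest who left on 11⟧ = {}.

{}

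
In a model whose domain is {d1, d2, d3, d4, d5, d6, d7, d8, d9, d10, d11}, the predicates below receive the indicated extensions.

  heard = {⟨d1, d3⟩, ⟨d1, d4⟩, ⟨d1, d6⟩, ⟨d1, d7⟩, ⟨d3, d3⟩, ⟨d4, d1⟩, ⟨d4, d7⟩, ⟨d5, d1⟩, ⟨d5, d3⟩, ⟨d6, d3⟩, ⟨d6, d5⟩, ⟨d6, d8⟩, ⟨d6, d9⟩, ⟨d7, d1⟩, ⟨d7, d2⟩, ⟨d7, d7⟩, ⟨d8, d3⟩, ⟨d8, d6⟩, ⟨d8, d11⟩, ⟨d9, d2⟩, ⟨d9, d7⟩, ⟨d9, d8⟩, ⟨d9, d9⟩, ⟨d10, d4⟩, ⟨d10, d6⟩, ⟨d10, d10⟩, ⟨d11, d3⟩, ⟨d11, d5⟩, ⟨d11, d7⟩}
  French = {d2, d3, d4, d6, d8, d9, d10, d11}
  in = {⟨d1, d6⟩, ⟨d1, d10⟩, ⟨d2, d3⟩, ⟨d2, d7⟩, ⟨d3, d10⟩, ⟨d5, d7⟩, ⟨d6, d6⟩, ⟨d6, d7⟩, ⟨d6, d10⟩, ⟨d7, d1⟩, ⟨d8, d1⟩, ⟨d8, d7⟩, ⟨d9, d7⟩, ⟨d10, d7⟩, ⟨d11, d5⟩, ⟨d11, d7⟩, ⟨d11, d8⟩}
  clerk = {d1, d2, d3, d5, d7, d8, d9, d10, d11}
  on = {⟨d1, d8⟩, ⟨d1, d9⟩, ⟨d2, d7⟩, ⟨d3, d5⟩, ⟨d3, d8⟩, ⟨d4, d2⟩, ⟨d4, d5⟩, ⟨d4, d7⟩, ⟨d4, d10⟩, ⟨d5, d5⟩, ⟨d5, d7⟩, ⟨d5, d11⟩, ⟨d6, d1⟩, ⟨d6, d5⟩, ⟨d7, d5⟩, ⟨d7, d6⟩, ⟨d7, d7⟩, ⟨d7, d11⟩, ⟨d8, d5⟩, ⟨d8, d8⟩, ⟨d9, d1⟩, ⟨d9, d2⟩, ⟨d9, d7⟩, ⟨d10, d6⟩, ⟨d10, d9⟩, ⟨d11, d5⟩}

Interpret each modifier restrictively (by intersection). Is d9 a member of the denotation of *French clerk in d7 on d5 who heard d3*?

no

⟦in d7⟧ = {x : ⟨x, d7⟩ ∈ ⟦in⟧} = {d2, d5, d6, d8, d9, d10, d11}
⟦on d5⟧ = {x : ⟨x, d5⟩ ∈ ⟦on⟧} = {d3, d4, d5, d6, d7, d8, d11}
⟦who heard d3⟧ = {x : ⟨x, d3⟩ ∈ ⟦heard⟧} = {d1, d3, d5, d6, d8, d11}
⟦clerk⟧ = {d1, d2, d3, d5, d7, d8, d9, d10, d11}
… ∩ ⟦in d7⟧ = {d1, d2, d3, d5, d7, d8, d9, d10, d11} ∩ {d2, d5, d6, d8, d9, d10, d11} = {d2, d5, d8, d9, d10, d11}
… ∩ ⟦on d5⟧ = {d2, d5, d8, d9, d10, d11} ∩ {d3, d4, d5, d6, d7, d8, d11} = {d5, d8, d11}
… ∩ ⟦who heard d3⟧ = {d5, d8, d11} ∩ {d1, d3, d5, d6, d8, d11} = {d5, d8, d11}
… ∩ ⟦French⟧ = {d5, d8, d11} ∩ {d2, d3, d4, d6, d8, d9, d10, d11} = {d8, d11}
⟦French clerk in d7 on d5 who heard d3⟧ = {d8, d11}; d9 ∉ this set.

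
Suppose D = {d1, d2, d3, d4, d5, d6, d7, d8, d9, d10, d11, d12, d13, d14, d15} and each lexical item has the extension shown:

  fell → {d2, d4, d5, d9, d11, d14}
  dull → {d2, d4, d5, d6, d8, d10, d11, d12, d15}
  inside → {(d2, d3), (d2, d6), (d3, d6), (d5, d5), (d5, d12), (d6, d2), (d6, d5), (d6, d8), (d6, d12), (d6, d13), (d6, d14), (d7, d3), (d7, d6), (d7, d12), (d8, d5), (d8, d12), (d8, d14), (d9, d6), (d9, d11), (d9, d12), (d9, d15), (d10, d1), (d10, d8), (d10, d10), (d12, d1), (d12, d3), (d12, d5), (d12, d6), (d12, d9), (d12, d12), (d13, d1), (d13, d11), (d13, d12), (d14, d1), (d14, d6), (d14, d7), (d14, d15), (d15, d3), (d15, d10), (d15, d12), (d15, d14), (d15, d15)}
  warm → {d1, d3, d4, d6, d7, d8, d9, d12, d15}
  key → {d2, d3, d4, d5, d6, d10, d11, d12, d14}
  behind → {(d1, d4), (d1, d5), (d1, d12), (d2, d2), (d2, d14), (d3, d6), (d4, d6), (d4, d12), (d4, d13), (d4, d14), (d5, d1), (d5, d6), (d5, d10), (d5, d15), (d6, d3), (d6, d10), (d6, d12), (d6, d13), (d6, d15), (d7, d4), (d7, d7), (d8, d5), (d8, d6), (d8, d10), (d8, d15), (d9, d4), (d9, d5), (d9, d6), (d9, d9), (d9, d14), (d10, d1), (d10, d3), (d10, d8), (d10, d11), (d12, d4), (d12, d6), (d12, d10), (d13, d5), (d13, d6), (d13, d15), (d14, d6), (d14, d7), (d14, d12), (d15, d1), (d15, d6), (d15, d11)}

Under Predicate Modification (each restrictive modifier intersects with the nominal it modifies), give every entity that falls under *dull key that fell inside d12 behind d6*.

{d5}

⟦that fell⟧ = ⟦fell⟧ = {d2, d4, d5, d9, d11, d14}
⟦inside d12⟧ = {x : ⟨x, d12⟩ ∈ ⟦inside⟧} = {d5, d6, d7, d8, d9, d12, d13, d15}
⟦behind d6⟧ = {x : ⟨x, d6⟩ ∈ ⟦behind⟧} = {d3, d4, d5, d8, d9, d12, d13, d14, d15}
⟦key⟧ = {d2, d3, d4, d5, d6, d10, d11, d12, d14}
… ∩ ⟦that fell⟧ = {d2, d3, d4, d5, d6, d10, d11, d12, d14} ∩ {d2, d4, d5, d9, d11, d14} = {d2, d4, d5, d11, d14}
… ∩ ⟦inside d12⟧ = {d2, d4, d5, d11, d14} ∩ {d5, d6, d7, d8, d9, d12, d13, d15} = {d5}
… ∩ ⟦behind d6⟧ = {d5} ∩ {d3, d4, d5, d8, d9, d12, d13, d14, d15} = {d5}
… ∩ ⟦dull⟧ = {d5} ∩ {d2, d4, d5, d6, d8, d10, d11, d12, d15} = {d5}
So ⟦dull key that fell inside d12 behind d6⟧ = {d5}.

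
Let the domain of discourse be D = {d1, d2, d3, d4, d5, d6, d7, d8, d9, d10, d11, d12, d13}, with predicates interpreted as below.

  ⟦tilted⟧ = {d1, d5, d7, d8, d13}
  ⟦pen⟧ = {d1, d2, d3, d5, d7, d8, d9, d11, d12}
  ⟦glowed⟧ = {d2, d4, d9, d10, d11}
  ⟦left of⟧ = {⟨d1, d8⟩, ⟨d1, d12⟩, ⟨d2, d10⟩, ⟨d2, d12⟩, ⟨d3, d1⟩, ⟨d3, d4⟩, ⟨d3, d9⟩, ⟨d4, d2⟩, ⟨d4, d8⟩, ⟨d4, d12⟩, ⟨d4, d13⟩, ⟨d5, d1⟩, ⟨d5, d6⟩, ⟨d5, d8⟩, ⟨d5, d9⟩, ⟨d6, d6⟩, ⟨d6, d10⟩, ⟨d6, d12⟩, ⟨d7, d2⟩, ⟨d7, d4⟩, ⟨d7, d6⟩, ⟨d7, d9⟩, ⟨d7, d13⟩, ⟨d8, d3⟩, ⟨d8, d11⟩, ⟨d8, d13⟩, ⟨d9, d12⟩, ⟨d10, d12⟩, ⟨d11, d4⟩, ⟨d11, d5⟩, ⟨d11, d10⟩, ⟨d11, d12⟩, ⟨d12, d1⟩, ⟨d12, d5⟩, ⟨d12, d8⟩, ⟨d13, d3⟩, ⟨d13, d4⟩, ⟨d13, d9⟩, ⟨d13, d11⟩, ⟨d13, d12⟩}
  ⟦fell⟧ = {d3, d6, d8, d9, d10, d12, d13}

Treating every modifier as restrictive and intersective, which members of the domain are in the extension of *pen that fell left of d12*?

{d9}

⟦that fell⟧ = ⟦fell⟧ = {d3, d6, d8, d9, d10, d12, d13}
⟦left of d12⟧ = {x : ⟨x, d12⟩ ∈ ⟦left of⟧} = {d1, d2, d4, d6, d9, d10, d11, d13}
⟦pen⟧ = {d1, d2, d3, d5, d7, d8, d9, d11, d12}
… ∩ ⟦that fell⟧ = {d1, d2, d3, d5, d7, d8, d9, d11, d12} ∩ {d3, d6, d8, d9, d10, d12, d13} = {d3, d8, d9, d12}
… ∩ ⟦left of d12⟧ = {d3, d8, d9, d12} ∩ {d1, d2, d4, d6, d9, d10, d11, d13} = {d9}
So ⟦pen that fell left of d12⟧ = {d9}.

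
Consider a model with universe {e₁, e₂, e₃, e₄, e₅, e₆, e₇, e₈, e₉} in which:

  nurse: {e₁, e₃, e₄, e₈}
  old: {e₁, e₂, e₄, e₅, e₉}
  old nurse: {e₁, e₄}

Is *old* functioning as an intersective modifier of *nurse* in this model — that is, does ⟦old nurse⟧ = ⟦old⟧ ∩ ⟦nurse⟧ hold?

⟦old⟧ ∩ ⟦nurse⟧ = {e₁, e₂, e₄, e₅, e₉} ∩ {e₁, e₃, e₄, e₈} = {e₁, e₄}
Observed ⟦old nurse⟧ = {e₁, e₄}.
These coincide, so the modifier is intersective here.

yes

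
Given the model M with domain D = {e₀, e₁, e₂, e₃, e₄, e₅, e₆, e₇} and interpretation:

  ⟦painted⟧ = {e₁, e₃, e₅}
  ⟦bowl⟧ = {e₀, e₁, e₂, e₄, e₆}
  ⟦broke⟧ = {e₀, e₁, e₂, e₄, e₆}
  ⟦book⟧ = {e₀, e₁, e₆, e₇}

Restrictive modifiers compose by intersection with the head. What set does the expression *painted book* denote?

{e₁}

⟦book⟧ = {e₀, e₁, e₆, e₇}
… ∩ ⟦painted⟧ = {e₀, e₁, e₆, e₇} ∩ {e₁, e₃, e₅} = {e₁}
So ⟦painted book⟧ = {e₁}.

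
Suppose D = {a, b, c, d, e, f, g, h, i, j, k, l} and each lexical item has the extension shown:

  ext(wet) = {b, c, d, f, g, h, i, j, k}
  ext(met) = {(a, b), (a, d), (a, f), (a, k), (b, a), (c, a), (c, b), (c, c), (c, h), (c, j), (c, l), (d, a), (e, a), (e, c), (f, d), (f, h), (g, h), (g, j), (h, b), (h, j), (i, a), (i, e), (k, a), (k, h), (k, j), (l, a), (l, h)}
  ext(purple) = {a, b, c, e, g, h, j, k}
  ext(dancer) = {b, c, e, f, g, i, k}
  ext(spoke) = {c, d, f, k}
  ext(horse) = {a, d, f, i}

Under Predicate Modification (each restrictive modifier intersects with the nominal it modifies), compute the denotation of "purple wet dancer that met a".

⟦that met a⟧ = {x : ⟨x, a⟩ ∈ ⟦met⟧} = {b, c, d, e, i, k, l}
⟦dancer⟧ = {b, c, e, f, g, i, k}
… ∩ ⟦that met a⟧ = {b, c, e, f, g, i, k} ∩ {b, c, d, e, i, k, l} = {b, c, e, i, k}
… ∩ ⟦purple⟧ = {b, c, e, i, k} ∩ {a, b, c, e, g, h, j, k} = {b, c, e, k}
… ∩ ⟦wet⟧ = {b, c, e, k} ∩ {b, c, d, f, g, h, i, j, k} = {b, c, k}
So ⟦purple wet dancer that met a⟧ = {b, c, k}.

{b, c, k}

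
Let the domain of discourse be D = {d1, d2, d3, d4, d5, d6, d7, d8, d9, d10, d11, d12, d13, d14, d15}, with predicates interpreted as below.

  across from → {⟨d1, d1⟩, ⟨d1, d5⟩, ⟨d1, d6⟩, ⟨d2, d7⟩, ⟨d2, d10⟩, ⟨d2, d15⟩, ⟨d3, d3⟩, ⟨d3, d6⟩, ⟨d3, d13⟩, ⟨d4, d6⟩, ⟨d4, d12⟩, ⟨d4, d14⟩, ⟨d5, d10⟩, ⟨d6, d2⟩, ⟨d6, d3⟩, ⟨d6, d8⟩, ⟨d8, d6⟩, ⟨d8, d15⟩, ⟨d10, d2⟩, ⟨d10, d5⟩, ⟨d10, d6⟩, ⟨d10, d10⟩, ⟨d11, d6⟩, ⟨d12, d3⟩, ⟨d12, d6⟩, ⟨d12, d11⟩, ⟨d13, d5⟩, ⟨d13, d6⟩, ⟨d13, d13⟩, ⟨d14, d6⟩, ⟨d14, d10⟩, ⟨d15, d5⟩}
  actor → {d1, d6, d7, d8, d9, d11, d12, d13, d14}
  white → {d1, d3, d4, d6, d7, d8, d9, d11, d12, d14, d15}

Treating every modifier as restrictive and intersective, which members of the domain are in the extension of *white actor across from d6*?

⟦across from d6⟧ = {x : ⟨x, d6⟩ ∈ ⟦across from⟧} = {d1, d3, d4, d8, d10, d11, d12, d13, d14}
⟦actor⟧ = {d1, d6, d7, d8, d9, d11, d12, d13, d14}
… ∩ ⟦across from d6⟧ = {d1, d6, d7, d8, d9, d11, d12, d13, d14} ∩ {d1, d3, d4, d8, d10, d11, d12, d13, d14} = {d1, d8, d11, d12, d13, d14}
… ∩ ⟦white⟧ = {d1, d8, d11, d12, d13, d14} ∩ {d1, d3, d4, d6, d7, d8, d9, d11, d12, d14, d15} = {d1, d8, d11, d12, d14}
So ⟦white actor across from d6⟧ = {d1, d8, d11, d12, d14}.

{d1, d8, d11, d12, d14}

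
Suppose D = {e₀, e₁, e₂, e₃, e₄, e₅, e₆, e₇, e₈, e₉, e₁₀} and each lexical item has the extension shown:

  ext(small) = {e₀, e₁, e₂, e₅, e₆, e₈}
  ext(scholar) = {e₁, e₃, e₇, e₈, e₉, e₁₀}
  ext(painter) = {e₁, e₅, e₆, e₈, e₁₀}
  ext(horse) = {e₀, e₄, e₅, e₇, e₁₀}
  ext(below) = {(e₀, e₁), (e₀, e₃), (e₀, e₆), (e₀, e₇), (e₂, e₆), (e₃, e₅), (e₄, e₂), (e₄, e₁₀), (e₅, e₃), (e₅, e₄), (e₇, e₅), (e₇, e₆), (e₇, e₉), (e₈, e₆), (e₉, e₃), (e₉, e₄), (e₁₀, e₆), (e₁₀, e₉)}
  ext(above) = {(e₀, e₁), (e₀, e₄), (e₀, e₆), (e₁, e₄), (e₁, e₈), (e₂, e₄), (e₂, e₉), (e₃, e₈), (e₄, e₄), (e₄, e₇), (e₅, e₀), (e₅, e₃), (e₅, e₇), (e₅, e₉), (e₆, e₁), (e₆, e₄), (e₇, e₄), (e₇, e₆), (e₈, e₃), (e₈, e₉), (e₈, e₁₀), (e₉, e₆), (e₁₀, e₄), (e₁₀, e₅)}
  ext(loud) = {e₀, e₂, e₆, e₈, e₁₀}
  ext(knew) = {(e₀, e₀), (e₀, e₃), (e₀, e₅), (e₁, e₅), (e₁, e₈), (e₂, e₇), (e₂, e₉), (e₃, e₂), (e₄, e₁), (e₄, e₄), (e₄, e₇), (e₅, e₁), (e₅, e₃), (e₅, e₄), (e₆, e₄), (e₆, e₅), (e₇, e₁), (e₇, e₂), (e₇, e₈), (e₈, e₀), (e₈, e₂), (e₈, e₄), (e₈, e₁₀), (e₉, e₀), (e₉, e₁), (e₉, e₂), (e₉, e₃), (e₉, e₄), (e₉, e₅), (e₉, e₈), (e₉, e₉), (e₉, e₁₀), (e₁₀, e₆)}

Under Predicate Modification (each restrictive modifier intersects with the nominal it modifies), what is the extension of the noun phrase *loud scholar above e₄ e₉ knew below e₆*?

⟦above e₄⟧ = {x : ⟨x, e₄⟩ ∈ ⟦above⟧} = {e₀, e₁, e₂, e₄, e₆, e₇, e₁₀}
⟦e₉ knew⟧ = {x : ⟨e₉, x⟩ ∈ ⟦knew⟧} = {e₀, e₁, e₂, e₃, e₄, e₅, e₈, e₉, e₁₀}
⟦below e₆⟧ = {x : ⟨x, e₆⟩ ∈ ⟦below⟧} = {e₀, e₂, e₇, e₈, e₁₀}
⟦scholar⟧ = {e₁, e₃, e₇, e₈, e₉, e₁₀}
… ∩ ⟦above e₄⟧ = {e₁, e₃, e₇, e₈, e₉, e₁₀} ∩ {e₀, e₁, e₂, e₄, e₆, e₇, e₁₀} = {e₁, e₇, e₁₀}
… ∩ ⟦e₉ knew⟧ = {e₁, e₇, e₁₀} ∩ {e₀, e₁, e₂, e₃, e₄, e₅, e₈, e₉, e₁₀} = {e₁, e₁₀}
… ∩ ⟦below e₆⟧ = {e₁, e₁₀} ∩ {e₀, e₂, e₇, e₈, e₁₀} = {e₁₀}
… ∩ ⟦loud⟧ = {e₁₀} ∩ {e₀, e₂, e₆, e₈, e₁₀} = {e₁₀}
So ⟦loud scholar above e₄ e₉ knew below e₆⟧ = {e₁₀}.

{e₁₀}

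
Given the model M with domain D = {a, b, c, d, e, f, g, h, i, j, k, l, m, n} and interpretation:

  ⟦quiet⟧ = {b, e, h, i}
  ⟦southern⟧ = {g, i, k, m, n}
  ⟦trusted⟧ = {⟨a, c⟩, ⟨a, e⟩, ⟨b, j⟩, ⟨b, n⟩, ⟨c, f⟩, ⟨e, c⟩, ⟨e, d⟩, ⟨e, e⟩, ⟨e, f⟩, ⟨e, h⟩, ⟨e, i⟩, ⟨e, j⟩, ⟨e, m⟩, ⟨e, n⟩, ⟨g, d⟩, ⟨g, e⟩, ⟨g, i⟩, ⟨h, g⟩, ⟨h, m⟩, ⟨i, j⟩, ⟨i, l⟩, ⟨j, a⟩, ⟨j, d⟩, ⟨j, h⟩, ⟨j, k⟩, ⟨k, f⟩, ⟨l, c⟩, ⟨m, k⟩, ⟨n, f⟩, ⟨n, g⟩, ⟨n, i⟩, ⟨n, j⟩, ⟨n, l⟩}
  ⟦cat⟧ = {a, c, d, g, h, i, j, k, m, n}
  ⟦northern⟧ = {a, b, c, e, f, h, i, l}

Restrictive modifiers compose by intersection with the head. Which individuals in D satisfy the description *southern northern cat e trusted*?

{i}

⟦e trusted⟧ = {x : ⟨e, x⟩ ∈ ⟦trusted⟧} = {c, d, e, f, h, i, j, m, n}
⟦cat⟧ = {a, c, d, g, h, i, j, k, m, n}
… ∩ ⟦e trusted⟧ = {a, c, d, g, h, i, j, k, m, n} ∩ {c, d, e, f, h, i, j, m, n} = {c, d, h, i, j, m, n}
… ∩ ⟦southern⟧ = {c, d, h, i, j, m, n} ∩ {g, i, k, m, n} = {i, m, n}
… ∩ ⟦northern⟧ = {i, m, n} ∩ {a, b, c, e, f, h, i, l} = {i}
So ⟦southern northern cat e trusted⟧ = {i}.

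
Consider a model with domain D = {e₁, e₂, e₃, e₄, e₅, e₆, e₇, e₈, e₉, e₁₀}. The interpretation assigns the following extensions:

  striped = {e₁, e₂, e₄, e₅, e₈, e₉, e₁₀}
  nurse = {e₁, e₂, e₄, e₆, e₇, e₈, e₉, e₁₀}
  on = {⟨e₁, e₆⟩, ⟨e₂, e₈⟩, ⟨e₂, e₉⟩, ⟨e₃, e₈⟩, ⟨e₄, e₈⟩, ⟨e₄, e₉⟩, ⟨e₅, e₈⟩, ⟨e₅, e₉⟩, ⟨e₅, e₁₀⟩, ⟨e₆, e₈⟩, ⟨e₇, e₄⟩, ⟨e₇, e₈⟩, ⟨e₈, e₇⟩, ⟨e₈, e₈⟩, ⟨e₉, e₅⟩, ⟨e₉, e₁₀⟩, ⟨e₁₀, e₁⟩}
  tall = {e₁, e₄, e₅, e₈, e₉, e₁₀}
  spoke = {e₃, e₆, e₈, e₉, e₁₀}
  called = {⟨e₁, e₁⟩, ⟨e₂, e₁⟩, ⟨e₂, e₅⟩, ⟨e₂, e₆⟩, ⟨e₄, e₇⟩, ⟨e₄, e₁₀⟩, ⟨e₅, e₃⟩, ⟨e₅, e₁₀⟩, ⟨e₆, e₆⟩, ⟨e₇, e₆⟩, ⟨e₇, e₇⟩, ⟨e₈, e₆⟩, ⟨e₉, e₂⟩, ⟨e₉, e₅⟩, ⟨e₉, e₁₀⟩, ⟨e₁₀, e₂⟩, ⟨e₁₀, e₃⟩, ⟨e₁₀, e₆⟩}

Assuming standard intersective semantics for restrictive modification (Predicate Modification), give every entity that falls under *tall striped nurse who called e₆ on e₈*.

⟦who called e₆⟧ = {x : ⟨x, e₆⟩ ∈ ⟦called⟧} = {e₂, e₆, e₇, e₈, e₁₀}
⟦on e₈⟧ = {x : ⟨x, e₈⟩ ∈ ⟦on⟧} = {e₂, e₃, e₄, e₅, e₆, e₇, e₈}
⟦nurse⟧ = {e₁, e₂, e₄, e₆, e₇, e₈, e₉, e₁₀}
… ∩ ⟦who called e₆⟧ = {e₁, e₂, e₄, e₆, e₇, e₈, e₉, e₁₀} ∩ {e₂, e₆, e₇, e₈, e₁₀} = {e₂, e₆, e₇, e₈, e₁₀}
… ∩ ⟦on e₈⟧ = {e₂, e₆, e₇, e₈, e₁₀} ∩ {e₂, e₃, e₄, e₅, e₆, e₇, e₈} = {e₂, e₆, e₇, e₈}
… ∩ ⟦tall⟧ = {e₂, e₆, e₇, e₈} ∩ {e₁, e₄, e₅, e₈, e₉, e₁₀} = {e₈}
… ∩ ⟦striped⟧ = {e₈} ∩ {e₁, e₂, e₄, e₅, e₈, e₉, e₁₀} = {e₈}
So ⟦tall striped nurse who called e₆ on e₈⟧ = {e₈}.

{e₈}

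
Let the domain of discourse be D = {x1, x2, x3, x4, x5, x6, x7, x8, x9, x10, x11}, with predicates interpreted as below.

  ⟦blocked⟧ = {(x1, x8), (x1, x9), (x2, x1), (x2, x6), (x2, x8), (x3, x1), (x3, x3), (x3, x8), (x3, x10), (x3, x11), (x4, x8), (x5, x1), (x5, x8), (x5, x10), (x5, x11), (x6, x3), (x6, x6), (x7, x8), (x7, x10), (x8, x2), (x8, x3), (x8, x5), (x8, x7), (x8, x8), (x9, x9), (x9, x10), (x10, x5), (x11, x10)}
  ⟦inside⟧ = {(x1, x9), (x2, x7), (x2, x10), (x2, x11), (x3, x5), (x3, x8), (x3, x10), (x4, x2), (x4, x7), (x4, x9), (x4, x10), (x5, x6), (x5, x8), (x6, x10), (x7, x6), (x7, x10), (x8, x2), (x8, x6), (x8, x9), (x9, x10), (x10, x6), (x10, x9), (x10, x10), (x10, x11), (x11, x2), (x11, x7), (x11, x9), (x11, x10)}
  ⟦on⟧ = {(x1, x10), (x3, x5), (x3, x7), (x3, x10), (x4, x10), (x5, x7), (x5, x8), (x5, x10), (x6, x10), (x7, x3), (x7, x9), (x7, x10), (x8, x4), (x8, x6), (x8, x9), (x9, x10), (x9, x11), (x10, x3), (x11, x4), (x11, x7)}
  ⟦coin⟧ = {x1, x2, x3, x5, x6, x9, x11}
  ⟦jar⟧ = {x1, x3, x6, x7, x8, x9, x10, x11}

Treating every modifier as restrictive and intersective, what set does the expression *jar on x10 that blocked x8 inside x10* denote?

{x3, x7}

⟦on x10⟧ = {x : ⟨x, x10⟩ ∈ ⟦on⟧} = {x1, x3, x4, x5, x6, x7, x9}
⟦that blocked x8⟧ = {x : ⟨x, x8⟩ ∈ ⟦blocked⟧} = {x1, x2, x3, x4, x5, x7, x8}
⟦inside x10⟧ = {x : ⟨x, x10⟩ ∈ ⟦inside⟧} = {x2, x3, x4, x6, x7, x9, x10, x11}
⟦jar⟧ = {x1, x3, x6, x7, x8, x9, x10, x11}
… ∩ ⟦on x10⟧ = {x1, x3, x6, x7, x8, x9, x10, x11} ∩ {x1, x3, x4, x5, x6, x7, x9} = {x1, x3, x6, x7, x9}
… ∩ ⟦that blocked x8⟧ = {x1, x3, x6, x7, x9} ∩ {x1, x2, x3, x4, x5, x7, x8} = {x1, x3, x7}
… ∩ ⟦inside x10⟧ = {x1, x3, x7} ∩ {x2, x3, x4, x6, x7, x9, x10, x11} = {x3, x7}
So ⟦jar on x10 that blocked x8 inside x10⟧ = {x3, x7}.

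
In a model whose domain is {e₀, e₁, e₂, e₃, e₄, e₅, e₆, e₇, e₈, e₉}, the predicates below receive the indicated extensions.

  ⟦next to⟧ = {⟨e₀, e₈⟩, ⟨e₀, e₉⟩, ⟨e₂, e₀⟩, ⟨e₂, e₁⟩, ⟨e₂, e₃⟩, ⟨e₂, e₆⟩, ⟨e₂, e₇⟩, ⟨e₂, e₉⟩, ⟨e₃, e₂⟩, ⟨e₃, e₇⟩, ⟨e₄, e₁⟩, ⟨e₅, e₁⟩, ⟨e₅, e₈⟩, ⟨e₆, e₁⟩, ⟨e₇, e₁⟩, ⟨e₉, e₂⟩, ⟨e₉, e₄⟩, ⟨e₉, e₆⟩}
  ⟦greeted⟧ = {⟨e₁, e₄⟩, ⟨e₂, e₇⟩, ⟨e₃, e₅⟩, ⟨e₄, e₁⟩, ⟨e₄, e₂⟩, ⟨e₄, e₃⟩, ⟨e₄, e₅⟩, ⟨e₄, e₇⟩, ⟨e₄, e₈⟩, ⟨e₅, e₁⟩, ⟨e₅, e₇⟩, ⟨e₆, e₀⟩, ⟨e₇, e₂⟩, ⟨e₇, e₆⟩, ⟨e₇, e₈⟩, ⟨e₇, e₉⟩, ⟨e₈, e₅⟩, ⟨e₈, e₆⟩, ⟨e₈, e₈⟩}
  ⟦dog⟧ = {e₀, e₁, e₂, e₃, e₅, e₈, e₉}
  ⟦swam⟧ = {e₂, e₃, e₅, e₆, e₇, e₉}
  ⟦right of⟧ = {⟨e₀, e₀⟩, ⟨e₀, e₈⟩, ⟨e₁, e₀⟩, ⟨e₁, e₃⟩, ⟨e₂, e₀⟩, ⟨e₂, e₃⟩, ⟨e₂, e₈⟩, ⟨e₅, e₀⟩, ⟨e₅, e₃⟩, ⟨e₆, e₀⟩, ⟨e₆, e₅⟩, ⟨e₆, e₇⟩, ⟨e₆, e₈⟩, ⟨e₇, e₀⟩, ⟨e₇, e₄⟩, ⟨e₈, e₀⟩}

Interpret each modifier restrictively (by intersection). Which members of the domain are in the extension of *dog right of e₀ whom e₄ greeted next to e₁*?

{e₂, e₅}

⟦right of e₀⟧ = {x : ⟨x, e₀⟩ ∈ ⟦right of⟧} = {e₀, e₁, e₂, e₅, e₆, e₇, e₈}
⟦whom e₄ greeted⟧ = {x : ⟨e₄, x⟩ ∈ ⟦greeted⟧} = {e₁, e₂, e₃, e₅, e₇, e₈}
⟦next to e₁⟧ = {x : ⟨x, e₁⟩ ∈ ⟦next to⟧} = {e₂, e₄, e₅, e₆, e₇}
⟦dog⟧ = {e₀, e₁, e₂, e₃, e₅, e₈, e₉}
… ∩ ⟦right of e₀⟧ = {e₀, e₁, e₂, e₃, e₅, e₈, e₉} ∩ {e₀, e₁, e₂, e₅, e₆, e₇, e₈} = {e₀, e₁, e₂, e₅, e₈}
… ∩ ⟦whom e₄ greeted⟧ = {e₀, e₁, e₂, e₅, e₈} ∩ {e₁, e₂, e₃, e₅, e₇, e₈} = {e₁, e₂, e₅, e₈}
… ∩ ⟦next to e₁⟧ = {e₁, e₂, e₅, e₈} ∩ {e₂, e₄, e₅, e₆, e₇} = {e₂, e₅}
So ⟦dog right of e₀ whom e₄ greeted next to e₁⟧ = {e₂, e₅}.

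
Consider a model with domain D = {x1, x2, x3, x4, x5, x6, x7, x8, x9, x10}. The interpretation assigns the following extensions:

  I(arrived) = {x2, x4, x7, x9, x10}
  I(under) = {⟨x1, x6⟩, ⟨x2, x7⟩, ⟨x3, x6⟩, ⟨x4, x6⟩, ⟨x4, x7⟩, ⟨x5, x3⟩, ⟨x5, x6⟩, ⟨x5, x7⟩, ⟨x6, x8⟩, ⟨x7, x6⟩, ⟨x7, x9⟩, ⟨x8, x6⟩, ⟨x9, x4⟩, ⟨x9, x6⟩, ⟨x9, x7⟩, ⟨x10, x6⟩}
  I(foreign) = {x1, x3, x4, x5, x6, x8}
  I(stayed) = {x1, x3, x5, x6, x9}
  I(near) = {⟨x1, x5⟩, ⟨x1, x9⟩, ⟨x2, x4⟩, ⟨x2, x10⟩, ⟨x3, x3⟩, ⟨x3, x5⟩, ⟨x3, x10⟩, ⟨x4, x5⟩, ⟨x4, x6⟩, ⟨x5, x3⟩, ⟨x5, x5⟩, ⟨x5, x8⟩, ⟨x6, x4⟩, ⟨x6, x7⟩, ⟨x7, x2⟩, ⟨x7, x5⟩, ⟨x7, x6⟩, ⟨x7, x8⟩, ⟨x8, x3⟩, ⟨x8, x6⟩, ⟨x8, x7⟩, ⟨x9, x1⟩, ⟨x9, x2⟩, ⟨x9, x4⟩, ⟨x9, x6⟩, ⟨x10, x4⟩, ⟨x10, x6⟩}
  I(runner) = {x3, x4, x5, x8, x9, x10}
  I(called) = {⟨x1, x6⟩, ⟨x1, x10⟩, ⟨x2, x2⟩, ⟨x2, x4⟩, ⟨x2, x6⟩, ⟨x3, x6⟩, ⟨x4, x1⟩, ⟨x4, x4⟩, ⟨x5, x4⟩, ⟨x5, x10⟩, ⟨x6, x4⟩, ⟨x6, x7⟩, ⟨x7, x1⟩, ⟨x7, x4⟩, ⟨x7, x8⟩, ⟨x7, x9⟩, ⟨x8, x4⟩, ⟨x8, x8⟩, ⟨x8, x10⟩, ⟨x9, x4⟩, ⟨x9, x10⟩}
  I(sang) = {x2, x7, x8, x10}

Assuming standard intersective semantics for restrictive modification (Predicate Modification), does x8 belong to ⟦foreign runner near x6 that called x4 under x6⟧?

yes

⟦near x6⟧ = {x : ⟨x, x6⟩ ∈ ⟦near⟧} = {x4, x7, x8, x9, x10}
⟦that called x4⟧ = {x : ⟨x, x4⟩ ∈ ⟦called⟧} = {x2, x4, x5, x6, x7, x8, x9}
⟦under x6⟧ = {x : ⟨x, x6⟩ ∈ ⟦under⟧} = {x1, x3, x4, x5, x7, x8, x9, x10}
⟦runner⟧ = {x3, x4, x5, x8, x9, x10}
… ∩ ⟦near x6⟧ = {x3, x4, x5, x8, x9, x10} ∩ {x4, x7, x8, x9, x10} = {x4, x8, x9, x10}
… ∩ ⟦that called x4⟧ = {x4, x8, x9, x10} ∩ {x2, x4, x5, x6, x7, x8, x9} = {x4, x8, x9}
… ∩ ⟦under x6⟧ = {x4, x8, x9} ∩ {x1, x3, x4, x5, x7, x8, x9, x10} = {x4, x8, x9}
… ∩ ⟦foreign⟧ = {x4, x8, x9} ∩ {x1, x3, x4, x5, x6, x8} = {x4, x8}
⟦foreign runner near x6 that called x4 under x6⟧ = {x4, x8}; x8 ∈ this set.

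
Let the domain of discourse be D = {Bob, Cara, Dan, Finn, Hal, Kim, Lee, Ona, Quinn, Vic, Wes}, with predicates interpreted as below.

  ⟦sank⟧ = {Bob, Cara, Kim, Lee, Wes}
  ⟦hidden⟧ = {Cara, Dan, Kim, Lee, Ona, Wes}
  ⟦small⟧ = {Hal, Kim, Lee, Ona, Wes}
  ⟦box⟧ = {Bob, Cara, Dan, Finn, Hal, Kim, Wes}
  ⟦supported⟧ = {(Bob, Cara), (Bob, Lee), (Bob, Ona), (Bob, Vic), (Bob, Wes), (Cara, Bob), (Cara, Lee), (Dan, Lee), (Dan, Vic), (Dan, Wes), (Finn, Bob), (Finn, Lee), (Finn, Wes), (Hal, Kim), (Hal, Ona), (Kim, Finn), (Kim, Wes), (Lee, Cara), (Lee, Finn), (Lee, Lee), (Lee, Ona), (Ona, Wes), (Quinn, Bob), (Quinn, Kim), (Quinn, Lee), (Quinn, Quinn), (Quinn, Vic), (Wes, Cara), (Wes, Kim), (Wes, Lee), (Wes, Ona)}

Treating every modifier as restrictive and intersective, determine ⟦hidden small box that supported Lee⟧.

{Wes}

⟦that supported Lee⟧ = {x : ⟨x, Lee⟩ ∈ ⟦supported⟧} = {Bob, Cara, Dan, Finn, Lee, Quinn, Wes}
⟦box⟧ = {Bob, Cara, Dan, Finn, Hal, Kim, Wes}
… ∩ ⟦that supported Lee⟧ = {Bob, Cara, Dan, Finn, Hal, Kim, Wes} ∩ {Bob, Cara, Dan, Finn, Lee, Quinn, Wes} = {Bob, Cara, Dan, Finn, Wes}
… ∩ ⟦hidden⟧ = {Bob, Cara, Dan, Finn, Wes} ∩ {Cara, Dan, Kim, Lee, Ona, Wes} = {Cara, Dan, Wes}
… ∩ ⟦small⟧ = {Cara, Dan, Wes} ∩ {Hal, Kim, Lee, Ona, Wes} = {Wes}
So ⟦hidden small box that supported Lee⟧ = {Wes}.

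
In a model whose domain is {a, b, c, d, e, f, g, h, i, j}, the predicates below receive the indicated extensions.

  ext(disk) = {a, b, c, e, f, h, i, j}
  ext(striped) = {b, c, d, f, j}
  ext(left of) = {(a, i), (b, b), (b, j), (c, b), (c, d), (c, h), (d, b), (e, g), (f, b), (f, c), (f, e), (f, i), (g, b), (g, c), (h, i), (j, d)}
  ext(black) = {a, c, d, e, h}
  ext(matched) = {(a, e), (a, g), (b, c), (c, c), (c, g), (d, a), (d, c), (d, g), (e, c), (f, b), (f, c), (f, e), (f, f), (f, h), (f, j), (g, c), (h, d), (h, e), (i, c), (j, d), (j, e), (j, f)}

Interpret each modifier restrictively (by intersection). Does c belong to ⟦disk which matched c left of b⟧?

yes

⟦which matched c⟧ = {x : ⟨x, c⟩ ∈ ⟦matched⟧} = {b, c, d, e, f, g, i}
⟦left of b⟧ = {x : ⟨x, b⟩ ∈ ⟦left of⟧} = {b, c, d, f, g}
⟦disk⟧ = {a, b, c, e, f, h, i, j}
… ∩ ⟦which matched c⟧ = {a, b, c, e, f, h, i, j} ∩ {b, c, d, e, f, g, i} = {b, c, e, f, i}
… ∩ ⟦left of b⟧ = {b, c, e, f, i} ∩ {b, c, d, f, g} = {b, c, f}
⟦disk which matched c left of b⟧ = {b, c, f}; c ∈ this set.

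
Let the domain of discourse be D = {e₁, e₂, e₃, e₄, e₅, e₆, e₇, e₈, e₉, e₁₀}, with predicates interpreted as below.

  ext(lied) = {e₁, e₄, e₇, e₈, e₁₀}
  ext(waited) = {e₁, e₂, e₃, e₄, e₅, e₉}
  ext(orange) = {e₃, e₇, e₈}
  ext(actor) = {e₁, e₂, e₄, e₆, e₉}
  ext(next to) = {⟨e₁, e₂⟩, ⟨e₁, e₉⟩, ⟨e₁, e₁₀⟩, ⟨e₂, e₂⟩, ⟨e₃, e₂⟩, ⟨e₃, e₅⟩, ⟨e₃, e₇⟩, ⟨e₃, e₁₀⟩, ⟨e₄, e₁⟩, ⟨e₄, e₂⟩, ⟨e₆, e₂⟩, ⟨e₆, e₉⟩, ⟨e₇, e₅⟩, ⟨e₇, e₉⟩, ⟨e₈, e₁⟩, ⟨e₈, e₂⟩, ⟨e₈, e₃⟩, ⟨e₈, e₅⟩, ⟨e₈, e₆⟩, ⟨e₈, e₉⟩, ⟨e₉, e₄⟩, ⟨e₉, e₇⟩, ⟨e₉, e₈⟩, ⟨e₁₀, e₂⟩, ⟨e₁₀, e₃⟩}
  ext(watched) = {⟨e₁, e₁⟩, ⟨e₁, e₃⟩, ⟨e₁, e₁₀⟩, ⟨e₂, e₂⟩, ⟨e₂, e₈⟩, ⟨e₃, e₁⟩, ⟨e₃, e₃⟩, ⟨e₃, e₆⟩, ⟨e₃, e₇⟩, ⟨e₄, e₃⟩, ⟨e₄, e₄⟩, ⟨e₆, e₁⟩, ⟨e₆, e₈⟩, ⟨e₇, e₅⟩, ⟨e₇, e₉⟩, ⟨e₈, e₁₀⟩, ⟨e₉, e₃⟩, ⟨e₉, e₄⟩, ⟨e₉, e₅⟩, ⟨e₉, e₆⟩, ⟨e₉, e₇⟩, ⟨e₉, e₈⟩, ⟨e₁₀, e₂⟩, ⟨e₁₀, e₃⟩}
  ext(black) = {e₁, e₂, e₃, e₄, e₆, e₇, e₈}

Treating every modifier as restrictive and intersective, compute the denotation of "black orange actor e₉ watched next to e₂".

{}

⟦e₉ watched⟧ = {x : ⟨e₉, x⟩ ∈ ⟦watched⟧} = {e₃, e₄, e₅, e₆, e₇, e₈}
⟦next to e₂⟧ = {x : ⟨x, e₂⟩ ∈ ⟦next to⟧} = {e₁, e₂, e₃, e₄, e₆, e₈, e₁₀}
⟦actor⟧ = {e₁, e₂, e₄, e₆, e₉}
… ∩ ⟦e₉ watched⟧ = {e₁, e₂, e₄, e₆, e₉} ∩ {e₃, e₄, e₅, e₆, e₇, e₈} = {e₄, e₆}
… ∩ ⟦next to e₂⟧ = {e₄, e₆} ∩ {e₁, e₂, e₃, e₄, e₆, e₈, e₁₀} = {e₄, e₆}
… ∩ ⟦black⟧ = {e₄, e₆} ∩ {e₁, e₂, e₃, e₄, e₆, e₇, e₈} = {e₄, e₆}
… ∩ ⟦orange⟧ = {e₄, e₆} ∩ {e₃, e₇, e₈} = ∅
So ⟦black orange actor e₉ watched next to e₂⟧ = {}.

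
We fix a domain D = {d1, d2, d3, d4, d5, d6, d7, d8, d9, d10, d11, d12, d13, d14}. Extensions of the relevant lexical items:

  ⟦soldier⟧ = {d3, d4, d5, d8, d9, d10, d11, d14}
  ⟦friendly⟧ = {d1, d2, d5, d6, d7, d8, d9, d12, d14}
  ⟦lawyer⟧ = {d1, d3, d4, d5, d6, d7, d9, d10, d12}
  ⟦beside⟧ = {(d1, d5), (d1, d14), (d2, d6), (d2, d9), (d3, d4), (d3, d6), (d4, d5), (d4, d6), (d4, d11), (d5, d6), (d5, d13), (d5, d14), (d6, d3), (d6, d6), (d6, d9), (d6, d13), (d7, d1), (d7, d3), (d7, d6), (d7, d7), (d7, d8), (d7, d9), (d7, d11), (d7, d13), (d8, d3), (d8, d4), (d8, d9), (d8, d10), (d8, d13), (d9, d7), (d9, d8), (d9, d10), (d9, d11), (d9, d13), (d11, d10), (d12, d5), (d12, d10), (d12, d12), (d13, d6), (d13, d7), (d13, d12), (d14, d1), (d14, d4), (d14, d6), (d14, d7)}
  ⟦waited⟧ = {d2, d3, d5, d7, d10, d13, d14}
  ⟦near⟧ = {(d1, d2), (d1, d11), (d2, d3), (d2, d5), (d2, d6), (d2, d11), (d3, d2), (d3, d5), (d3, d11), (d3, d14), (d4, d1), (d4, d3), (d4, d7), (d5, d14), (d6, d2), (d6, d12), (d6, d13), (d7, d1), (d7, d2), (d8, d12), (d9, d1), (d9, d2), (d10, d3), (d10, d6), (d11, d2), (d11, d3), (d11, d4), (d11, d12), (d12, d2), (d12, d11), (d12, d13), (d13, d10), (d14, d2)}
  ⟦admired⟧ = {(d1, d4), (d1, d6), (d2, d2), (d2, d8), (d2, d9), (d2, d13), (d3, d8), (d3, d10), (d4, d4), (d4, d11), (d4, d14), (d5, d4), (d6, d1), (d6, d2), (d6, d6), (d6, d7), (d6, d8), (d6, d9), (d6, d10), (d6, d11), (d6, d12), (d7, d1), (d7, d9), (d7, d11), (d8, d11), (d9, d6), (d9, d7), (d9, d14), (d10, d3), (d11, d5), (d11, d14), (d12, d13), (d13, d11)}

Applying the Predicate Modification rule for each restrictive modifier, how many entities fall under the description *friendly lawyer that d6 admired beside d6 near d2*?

2

⟦that d6 admired⟧ = {x : ⟨d6, x⟩ ∈ ⟦admired⟧} = {d1, d2, d6, d7, d8, d9, d10, d11, d12}
⟦beside d6⟧ = {x : ⟨x, d6⟩ ∈ ⟦beside⟧} = {d2, d3, d4, d5, d6, d7, d13, d14}
⟦near d2⟧ = {x : ⟨x, d2⟩ ∈ ⟦near⟧} = {d1, d3, d6, d7, d9, d11, d12, d14}
⟦lawyer⟧ = {d1, d3, d4, d5, d6, d7, d9, d10, d12}
… ∩ ⟦that d6 admired⟧ = {d1, d3, d4, d5, d6, d7, d9, d10, d12} ∩ {d1, d2, d6, d7, d8, d9, d10, d11, d12} = {d1, d6, d7, d9, d10, d12}
… ∩ ⟦beside d6⟧ = {d1, d6, d7, d9, d10, d12} ∩ {d2, d3, d4, d5, d6, d7, d13, d14} = {d6, d7}
… ∩ ⟦near d2⟧ = {d6, d7} ∩ {d1, d3, d6, d7, d9, d11, d12, d14} = {d6, d7}
… ∩ ⟦friendly⟧ = {d6, d7} ∩ {d1, d2, d5, d6, d7, d8, d9, d12, d14} = {d6, d7}
⟦friendly lawyer that d6 admired beside d6 near d2⟧ = {d6, d7}, so the cardinality is 2.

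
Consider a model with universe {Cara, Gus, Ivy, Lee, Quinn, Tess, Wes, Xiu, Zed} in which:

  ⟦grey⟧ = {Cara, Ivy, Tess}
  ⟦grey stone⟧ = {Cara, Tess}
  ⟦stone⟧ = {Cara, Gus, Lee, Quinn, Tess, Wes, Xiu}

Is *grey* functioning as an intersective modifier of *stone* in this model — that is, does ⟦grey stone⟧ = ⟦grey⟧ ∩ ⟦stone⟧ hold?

⟦grey⟧ ∩ ⟦stone⟧ = {Cara, Ivy, Tess} ∩ {Cara, Gus, Lee, Quinn, Tess, Wes, Xiu} = {Cara, Tess}
Observed ⟦grey stone⟧ = {Cara, Tess}.
These coincide, so the modifier is intersective here.

yes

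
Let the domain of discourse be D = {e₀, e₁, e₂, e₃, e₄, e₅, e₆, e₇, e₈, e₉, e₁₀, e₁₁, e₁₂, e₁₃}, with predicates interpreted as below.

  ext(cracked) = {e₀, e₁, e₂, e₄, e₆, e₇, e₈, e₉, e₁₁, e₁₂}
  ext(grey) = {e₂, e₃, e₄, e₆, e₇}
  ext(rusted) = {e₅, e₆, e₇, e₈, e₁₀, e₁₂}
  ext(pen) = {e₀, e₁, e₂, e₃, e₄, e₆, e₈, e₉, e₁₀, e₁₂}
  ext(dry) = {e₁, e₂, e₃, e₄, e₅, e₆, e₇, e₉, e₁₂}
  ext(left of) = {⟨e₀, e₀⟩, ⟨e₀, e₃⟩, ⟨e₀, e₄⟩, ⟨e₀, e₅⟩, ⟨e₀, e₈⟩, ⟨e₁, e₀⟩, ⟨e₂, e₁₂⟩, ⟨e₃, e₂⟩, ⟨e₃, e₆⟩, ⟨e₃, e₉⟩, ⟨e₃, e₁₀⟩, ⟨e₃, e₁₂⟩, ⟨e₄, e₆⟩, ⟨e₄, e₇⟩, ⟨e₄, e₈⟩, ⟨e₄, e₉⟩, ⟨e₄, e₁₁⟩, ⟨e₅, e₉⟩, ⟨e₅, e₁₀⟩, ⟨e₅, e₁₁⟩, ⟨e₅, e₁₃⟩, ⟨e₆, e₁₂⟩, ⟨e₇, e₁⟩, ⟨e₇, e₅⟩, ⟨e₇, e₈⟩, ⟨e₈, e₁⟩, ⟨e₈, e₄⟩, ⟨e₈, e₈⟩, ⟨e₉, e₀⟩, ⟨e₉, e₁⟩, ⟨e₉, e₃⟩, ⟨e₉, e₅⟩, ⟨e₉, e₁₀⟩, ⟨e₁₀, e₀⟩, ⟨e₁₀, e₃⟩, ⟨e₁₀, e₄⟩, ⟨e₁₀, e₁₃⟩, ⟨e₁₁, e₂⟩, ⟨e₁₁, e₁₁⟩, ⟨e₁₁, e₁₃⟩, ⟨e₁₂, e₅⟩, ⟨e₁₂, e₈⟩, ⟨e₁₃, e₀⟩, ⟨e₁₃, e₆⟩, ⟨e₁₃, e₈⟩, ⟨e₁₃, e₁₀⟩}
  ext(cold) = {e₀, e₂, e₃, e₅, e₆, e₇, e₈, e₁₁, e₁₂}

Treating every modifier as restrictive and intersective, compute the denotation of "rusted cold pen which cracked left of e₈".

⟦which cracked⟧ = ⟦cracked⟧ = {e₀, e₁, e₂, e₄, e₆, e₇, e₈, e₉, e₁₁, e₁₂}
⟦left of e₈⟧ = {x : ⟨x, e₈⟩ ∈ ⟦left of⟧} = {e₀, e₄, e₇, e₈, e₁₂, e₁₃}
⟦pen⟧ = {e₀, e₁, e₂, e₃, e₄, e₆, e₈, e₉, e₁₀, e₁₂}
… ∩ ⟦which cracked⟧ = {e₀, e₁, e₂, e₃, e₄, e₆, e₈, e₉, e₁₀, e₁₂} ∩ {e₀, e₁, e₂, e₄, e₆, e₇, e₈, e₉, e₁₁, e₁₂} = {e₀, e₁, e₂, e₄, e₆, e₈, e₉, e₁₂}
… ∩ ⟦left of e₈⟧ = {e₀, e₁, e₂, e₄, e₆, e₈, e₉, e₁₂} ∩ {e₀, e₄, e₇, e₈, e₁₂, e₁₃} = {e₀, e₄, e₈, e₁₂}
… ∩ ⟦rusted⟧ = {e₀, e₄, e₈, e₁₂} ∩ {e₅, e₆, e₇, e₈, e₁₀, e₁₂} = {e₈, e₁₂}
… ∩ ⟦cold⟧ = {e₈, e₁₂} ∩ {e₀, e₂, e₃, e₅, e₆, e₇, e₈, e₁₁, e₁₂} = {e₈, e₁₂}
So ⟦rusted cold pen which cracked left of e₈⟧ = {e₈, e₁₂}.

{e₈, e₁₂}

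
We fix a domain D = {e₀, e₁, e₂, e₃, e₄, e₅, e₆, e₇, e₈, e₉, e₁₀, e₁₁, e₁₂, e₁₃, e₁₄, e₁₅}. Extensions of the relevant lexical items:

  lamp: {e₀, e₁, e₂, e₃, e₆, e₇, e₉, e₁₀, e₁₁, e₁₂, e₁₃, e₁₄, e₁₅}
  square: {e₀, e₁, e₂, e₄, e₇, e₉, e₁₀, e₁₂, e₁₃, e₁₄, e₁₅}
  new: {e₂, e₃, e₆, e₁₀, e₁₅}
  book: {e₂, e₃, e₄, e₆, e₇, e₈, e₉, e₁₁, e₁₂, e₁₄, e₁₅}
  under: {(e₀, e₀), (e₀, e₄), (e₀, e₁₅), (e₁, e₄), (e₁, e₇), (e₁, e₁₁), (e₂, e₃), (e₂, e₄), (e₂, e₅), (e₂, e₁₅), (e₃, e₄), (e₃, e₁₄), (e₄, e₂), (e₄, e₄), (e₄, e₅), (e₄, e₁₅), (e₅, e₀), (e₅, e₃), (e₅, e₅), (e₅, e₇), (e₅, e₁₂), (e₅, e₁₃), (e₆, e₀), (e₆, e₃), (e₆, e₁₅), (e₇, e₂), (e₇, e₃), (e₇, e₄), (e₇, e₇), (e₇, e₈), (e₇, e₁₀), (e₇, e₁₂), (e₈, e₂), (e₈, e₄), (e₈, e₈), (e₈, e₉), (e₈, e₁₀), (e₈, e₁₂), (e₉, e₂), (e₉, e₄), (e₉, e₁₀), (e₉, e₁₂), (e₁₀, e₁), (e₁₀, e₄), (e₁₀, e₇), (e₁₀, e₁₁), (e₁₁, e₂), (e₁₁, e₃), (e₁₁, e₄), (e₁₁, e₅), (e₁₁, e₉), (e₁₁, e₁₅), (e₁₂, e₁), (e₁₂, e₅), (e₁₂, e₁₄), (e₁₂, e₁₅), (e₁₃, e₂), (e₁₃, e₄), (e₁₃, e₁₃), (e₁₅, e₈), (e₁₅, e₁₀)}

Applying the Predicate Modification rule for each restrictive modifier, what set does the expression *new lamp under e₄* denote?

⟦under e₄⟧ = {x : ⟨x, e₄⟩ ∈ ⟦under⟧} = {e₀, e₁, e₂, e₃, e₄, e₇, e₈, e₉, e₁₀, e₁₁, e₁₃}
⟦lamp⟧ = {e₀, e₁, e₂, e₃, e₆, e₇, e₉, e₁₀, e₁₁, e₁₂, e₁₃, e₁₄, e₁₅}
… ∩ ⟦under e₄⟧ = {e₀, e₁, e₂, e₃, e₆, e₇, e₉, e₁₀, e₁₁, e₁₂, e₁₃, e₁₄, e₁₅} ∩ {e₀, e₁, e₂, e₃, e₄, e₇, e₈, e₉, e₁₀, e₁₁, e₁₃} = {e₀, e₁, e₂, e₃, e₇, e₉, e₁₀, e₁₁, e₁₃}
… ∩ ⟦new⟧ = {e₀, e₁, e₂, e₃, e₇, e₉, e₁₀, e₁₁, e₁₃} ∩ {e₂, e₃, e₆, e₁₀, e₁₅} = {e₂, e₃, e₁₀}
So ⟦new lamp under e₄⟧ = {e₂, e₃, e₁₀}.

{e₂, e₃, e₁₀}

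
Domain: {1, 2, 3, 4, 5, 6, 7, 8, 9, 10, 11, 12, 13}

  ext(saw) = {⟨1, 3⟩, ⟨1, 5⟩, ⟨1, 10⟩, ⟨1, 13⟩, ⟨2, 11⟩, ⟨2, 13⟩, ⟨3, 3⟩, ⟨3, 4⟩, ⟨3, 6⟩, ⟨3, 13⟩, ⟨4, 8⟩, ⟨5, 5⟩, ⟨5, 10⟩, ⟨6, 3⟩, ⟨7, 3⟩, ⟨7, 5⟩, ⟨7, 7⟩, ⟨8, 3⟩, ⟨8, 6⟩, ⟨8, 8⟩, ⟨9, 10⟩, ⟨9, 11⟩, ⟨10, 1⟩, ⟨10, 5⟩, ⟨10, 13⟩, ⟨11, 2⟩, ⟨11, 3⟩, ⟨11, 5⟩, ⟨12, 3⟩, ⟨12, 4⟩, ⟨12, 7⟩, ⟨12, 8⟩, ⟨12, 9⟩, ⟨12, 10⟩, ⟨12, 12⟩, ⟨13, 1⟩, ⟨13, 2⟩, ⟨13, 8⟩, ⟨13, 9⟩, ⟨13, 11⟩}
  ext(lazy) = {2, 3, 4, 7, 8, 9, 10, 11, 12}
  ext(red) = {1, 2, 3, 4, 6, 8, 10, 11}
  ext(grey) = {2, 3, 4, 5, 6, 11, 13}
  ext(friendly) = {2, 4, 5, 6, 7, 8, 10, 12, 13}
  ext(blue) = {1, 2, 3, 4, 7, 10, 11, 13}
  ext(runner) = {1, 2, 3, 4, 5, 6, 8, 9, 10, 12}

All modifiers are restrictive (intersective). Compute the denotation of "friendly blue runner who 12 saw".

⟦who 12 saw⟧ = {x : ⟨12, x⟩ ∈ ⟦saw⟧} = {3, 4, 7, 8, 9, 10, 12}
⟦runner⟧ = {1, 2, 3, 4, 5, 6, 8, 9, 10, 12}
… ∩ ⟦who 12 saw⟧ = {1, 2, 3, 4, 5, 6, 8, 9, 10, 12} ∩ {3, 4, 7, 8, 9, 10, 12} = {3, 4, 8, 9, 10, 12}
… ∩ ⟦friendly⟧ = {3, 4, 8, 9, 10, 12} ∩ {2, 4, 5, 6, 7, 8, 10, 12, 13} = {4, 8, 10, 12}
… ∩ ⟦blue⟧ = {4, 8, 10, 12} ∩ {1, 2, 3, 4, 7, 10, 11, 13} = {4, 10}
So ⟦friendly blue runner who 12 saw⟧ = {4, 10}.

{4, 10}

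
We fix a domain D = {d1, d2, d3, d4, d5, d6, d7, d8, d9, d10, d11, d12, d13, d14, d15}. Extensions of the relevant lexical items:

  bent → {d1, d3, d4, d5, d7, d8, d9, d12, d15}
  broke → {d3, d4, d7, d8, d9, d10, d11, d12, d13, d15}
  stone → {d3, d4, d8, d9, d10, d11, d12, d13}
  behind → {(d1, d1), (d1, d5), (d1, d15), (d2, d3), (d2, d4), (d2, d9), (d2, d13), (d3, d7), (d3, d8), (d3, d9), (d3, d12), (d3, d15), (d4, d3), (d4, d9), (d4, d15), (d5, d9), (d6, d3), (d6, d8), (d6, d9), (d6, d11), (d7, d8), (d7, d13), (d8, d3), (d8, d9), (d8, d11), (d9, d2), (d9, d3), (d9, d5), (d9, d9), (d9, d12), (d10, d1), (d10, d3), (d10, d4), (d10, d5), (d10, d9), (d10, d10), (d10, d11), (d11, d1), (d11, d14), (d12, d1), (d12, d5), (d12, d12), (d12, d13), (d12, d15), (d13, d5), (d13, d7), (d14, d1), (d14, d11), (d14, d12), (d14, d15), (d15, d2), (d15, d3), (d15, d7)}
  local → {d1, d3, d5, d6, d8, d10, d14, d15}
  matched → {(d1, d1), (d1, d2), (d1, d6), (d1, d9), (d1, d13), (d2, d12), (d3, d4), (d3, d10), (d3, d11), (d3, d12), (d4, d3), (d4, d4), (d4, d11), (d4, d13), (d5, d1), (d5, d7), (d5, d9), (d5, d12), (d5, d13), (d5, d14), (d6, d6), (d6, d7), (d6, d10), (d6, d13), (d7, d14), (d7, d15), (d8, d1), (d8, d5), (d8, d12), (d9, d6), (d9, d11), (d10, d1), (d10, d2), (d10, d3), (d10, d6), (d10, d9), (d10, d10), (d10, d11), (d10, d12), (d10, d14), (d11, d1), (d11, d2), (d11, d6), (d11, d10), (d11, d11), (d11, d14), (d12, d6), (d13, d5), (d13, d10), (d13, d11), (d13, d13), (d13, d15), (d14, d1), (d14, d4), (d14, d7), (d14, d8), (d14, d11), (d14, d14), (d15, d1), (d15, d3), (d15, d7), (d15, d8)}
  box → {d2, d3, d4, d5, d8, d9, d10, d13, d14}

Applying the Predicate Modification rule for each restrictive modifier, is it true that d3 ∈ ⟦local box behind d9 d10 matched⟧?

⟦behind d9⟧ = {x : ⟨x, d9⟩ ∈ ⟦behind⟧} = {d2, d3, d4, d5, d6, d8, d9, d10}
⟦d10 matched⟧ = {x : ⟨d10, x⟩ ∈ ⟦matched⟧} = {d1, d2, d3, d6, d9, d10, d11, d12, d14}
⟦box⟧ = {d2, d3, d4, d5, d8, d9, d10, d13, d14}
… ∩ ⟦behind d9⟧ = {d2, d3, d4, d5, d8, d9, d10, d13, d14} ∩ {d2, d3, d4, d5, d6, d8, d9, d10} = {d2, d3, d4, d5, d8, d9, d10}
… ∩ ⟦d10 matched⟧ = {d2, d3, d4, d5, d8, d9, d10} ∩ {d1, d2, d3, d6, d9, d10, d11, d12, d14} = {d2, d3, d9, d10}
… ∩ ⟦local⟧ = {d2, d3, d9, d10} ∩ {d1, d3, d5, d6, d8, d10, d14, d15} = {d3, d10}
⟦local box behind d9 d10 matched⟧ = {d3, d10}; d3 ∈ this set.

yes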